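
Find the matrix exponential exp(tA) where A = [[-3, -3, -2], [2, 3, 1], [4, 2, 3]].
e^{tA} = [[(t^2 - 4*t + 1)*e^{t}, t*(t - 3)*e^{t}, t*(t - 4)*e^{t}/2], [2*t*e^{t}, (2*t + 1)*e^{t}, t*e^{t}], [2*t*(2 - t)*e^{t}, 2*t*(1 - t)*e^{t}, (-t^2 + 2*t + 1)*e^{t}]]

A has Jordan form J = [[1, 1, 0], [0, 1, 1], [0, 0, 1]] with A = PJP^{-1}, so e^{tA} = P e^{tJ} P^{-1}.

For a Jordan block J_k(λ), e^{tJ_k(λ)} = e^{λt} · (I + tN + t^2 N^2/2! + ... + t^{k-1} N^{k-1}/(k-1)!) where N is the nilpotent superdiagonal part.

Assembling the blocks and conjugating back gives the entries of e^{tA} as shown above.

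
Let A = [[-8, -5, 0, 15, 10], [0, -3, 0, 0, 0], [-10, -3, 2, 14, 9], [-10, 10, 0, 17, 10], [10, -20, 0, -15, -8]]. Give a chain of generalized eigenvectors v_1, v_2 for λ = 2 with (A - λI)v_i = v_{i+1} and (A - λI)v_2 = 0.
v_1 = [[0, 0, 2, 2, -3]]^T, v_2 = [[0, 0, 1, 0, 0]]^T

We seek v_1 ∈ ker((A - 2I)^2) \ ker(A - 2I), then set v_{i+1} = (A - 2I) v_i.

One such chain is v_1 = [[0, 0, 2, 2, -3]]^T, v_2 = [[0, 0, 1, 0, 0]]^T. Check: (A - 2I) v_2 = [[0, 0, 0, 0, 0]]^T = 0.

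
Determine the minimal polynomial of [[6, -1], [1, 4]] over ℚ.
The characteristic polynomial factors as (x - 5)^2. The minimal polynomial is ∏(x - λ)^{k_λ} where k_λ is the size of the largest Jordan block at λ.

For λ = 5: rank(A - 5I) = 1, and the largest Jordan block has size 2 (the smallest k with rank((A - 5I)^k) = rank((A - 5I)^(k+1))).

So m_A(x) = (x - 5)^2.

m_A(x) = (x - 5)^2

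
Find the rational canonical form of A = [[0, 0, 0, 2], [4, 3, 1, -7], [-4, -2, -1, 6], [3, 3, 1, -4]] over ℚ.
The invariant factors of A (the non-unit diagonal entries of the Smith normal form of xI - A over ℚ[x]) are (x - 1)(x + 2)(x^2 + x + 1), each dividing the next. The characteristic polynomial is their product, (x - 1)(x + 2)(x^2 + x + 1).

The rational canonical form is the block-diagonal matrix of companion matrices C(f_i):
R = [[0, 0, 0, 2], [1, 0, 0, 1], [0, 1, 0, 0], [0, 0, 1, -2]].

Note the characteristic polynomial does not split into linear factors over ℚ, so A has no Jordan form over ℚ; the rational canonical form exists over any field.

R = [[0, 0, 0, 2], [1, 0, 0, 1], [0, 1, 0, 0], [0, 0, 1, -2]]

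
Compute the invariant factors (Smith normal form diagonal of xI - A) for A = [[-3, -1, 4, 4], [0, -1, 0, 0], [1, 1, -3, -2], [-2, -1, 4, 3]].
The Jordan structure of A has elementary divisors (x + 1)^3, (x + 1). Arranging the block sizes at each eigenvalue in decreasing order and taking row products gives the invariant factors.

Invariant factors (smallest first, each dividing the next): x + 1, (x + 1)^3.

Check: the last factor (x + 1)^3 is the minimal polynomial, and the product (x + 1)^4 is the characteristic polynomial.

x + 1, (x + 1)^3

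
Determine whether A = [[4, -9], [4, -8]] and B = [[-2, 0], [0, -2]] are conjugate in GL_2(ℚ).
No.

Both have characteristic polynomial (x + 2)^2, but the minimal polynomial of A is (x + 2)^2 while the minimal polynomial of B is x + 2. The minimal polynomial is a similarity invariant, so A and B are not similar.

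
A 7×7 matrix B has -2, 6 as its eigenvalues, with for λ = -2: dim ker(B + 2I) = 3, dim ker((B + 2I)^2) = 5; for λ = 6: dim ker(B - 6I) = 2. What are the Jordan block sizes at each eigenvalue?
λ = -2: successive nullity increments [3, 2] count blocks of size ≥ k; block sizes are [2, 2, 1].
λ = 6: successive nullity increments [2] count blocks of size ≥ k; block sizes are [1, 1].

Jordan blocks: (-2, 2), (-2, 2), (-2, 1), (6, 1), (6, 1)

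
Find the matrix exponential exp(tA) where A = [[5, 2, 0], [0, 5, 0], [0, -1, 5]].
A has Jordan form J = [[5, 1, 0], [0, 5, 0], [0, 0, 5]] with A = PJP^{-1}, so e^{tA} = P e^{tJ} P^{-1}.

For a Jordan block J_k(λ), e^{tJ_k(λ)} = e^{λt} · (I + tN + t^2 N^2/2! + ... + t^{k-1} N^{k-1}/(k-1)!) where N is the nilpotent superdiagonal part.

Assembling the blocks and conjugating back gives the entries of e^{tA} as shown above.

e^{tA} = [[e^{5*t}, 2*t*e^{5*t}, 0], [0, e^{5*t}, 0], [0, -t*e^{5*t}, e^{5*t}]]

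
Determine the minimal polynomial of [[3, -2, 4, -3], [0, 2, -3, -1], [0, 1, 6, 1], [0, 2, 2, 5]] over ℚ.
m_A(x) = (x - 5)^2(x - 3)^2

The characteristic polynomial factors as (x - 5)^2(x - 3)^2. The minimal polynomial is ∏(x - λ)^{k_λ} where k_λ is the size of the largest Jordan block at λ.

For λ = 3: rank(A - 3I) = 3, and the largest Jordan block has size 2 (the smallest k with rank((A - 3I)^k) = rank((A - 3I)^(k+1))).
For λ = 5: rank(A - 5I) = 3, and the largest Jordan block has size 2 (the smallest k with rank((A - 5I)^k) = rank((A - 5I)^(k+1))).

So m_A(x) = (x - 5)^2(x - 3)^2.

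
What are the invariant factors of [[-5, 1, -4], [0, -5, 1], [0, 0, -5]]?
The Jordan structure of A has elementary divisors (x + 5)^3. Arranging the block sizes at each eigenvalue in decreasing order and taking row products gives the invariant factors.

Invariant factors (smallest first, each dividing the next): (x + 5)^3.

Check: the last factor (x + 5)^3 is the minimal polynomial, and the product (x + 5)^3 is the characteristic polynomial.

(x + 5)^3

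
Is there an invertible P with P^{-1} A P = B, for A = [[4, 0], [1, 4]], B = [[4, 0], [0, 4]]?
Both have characteristic polynomial (x - 4)^2, but the minimal polynomial of A is (x - 4)^2 while the minimal polynomial of B is x - 4. The minimal polynomial is a similarity invariant, so A and B are not similar.

No.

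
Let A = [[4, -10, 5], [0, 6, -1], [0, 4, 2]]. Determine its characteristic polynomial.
χ_A(x) = (x - 4)^3

xI - A = [[x - 4, 10, -5], [0, x - 6, 1], [0, -4, x - 2]].

Expanding det(xI - A) along the first row:
det(xI - A) = + (x - 4)·det([[x - 6, 1], [-4, x - 2]]) - (10)·det([[0, 1], [0, x - 2]]) + (-5)·det([[0, x - 6], [0, -4]]).

Evaluating gives χ_A(x) = x^3 - 12x^2 + 48x - 64 = (x - 4)^3.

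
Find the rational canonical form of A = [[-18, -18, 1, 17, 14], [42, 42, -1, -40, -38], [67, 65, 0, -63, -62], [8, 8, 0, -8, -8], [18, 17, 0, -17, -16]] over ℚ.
R = [[0, 0, 0, 0, -8], [1, 0, 0, 0, -16], [0, 1, 0, 0, 2], [0, 0, 1, 0, 8], [0, 0, 0, 1, 0]]

The invariant factors of A (the non-unit diagonal entries of the Smith normal form of xI - A over ℚ[x]) are (x - 2)(x + 2)(x^3 - 4x - 2), each dividing the next. The characteristic polynomial is their product, (x - 2)(x + 2)(x^3 - 4x - 2).

The rational canonical form is the block-diagonal matrix of companion matrices C(f_i):
R = [[0, 0, 0, 0, -8], [1, 0, 0, 0, -16], [0, 1, 0, 0, 2], [0, 0, 1, 0, 8], [0, 0, 0, 1, 0]].

Note the characteristic polynomial does not split into linear factors over ℚ, so A has no Jordan form over ℚ; the rational canonical form exists over any field.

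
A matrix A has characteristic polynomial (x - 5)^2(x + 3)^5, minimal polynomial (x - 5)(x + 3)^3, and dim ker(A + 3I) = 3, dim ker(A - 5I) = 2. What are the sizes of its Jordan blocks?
Jordan blocks: (-3, 3), (-3, 1), (-3, 1), (5, 1), (5, 1)

λ = -3: algebraic multiplicity 5 (exponent in χ_A), largest block size 3 (exponent in m_A), 3 blocks (geometric multiplicity). These force block sizes [3, 1, 1].
λ = 5: algebraic multiplicity 2 (exponent in χ_A), largest block size 1 (exponent in m_A), 2 blocks (geometric multiplicity). These force block sizes [1, 1].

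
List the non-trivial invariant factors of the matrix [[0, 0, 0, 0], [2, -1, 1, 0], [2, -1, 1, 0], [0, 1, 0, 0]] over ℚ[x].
The Jordan structure of A has elementary divisors x^3, x. Arranging the block sizes at each eigenvalue in decreasing order and taking row products gives the invariant factors.

Invariant factors (smallest first, each dividing the next): x, x^3.

Check: the last factor x^3 is the minimal polynomial, and the product x^4 is the characteristic polynomial.

x, x^3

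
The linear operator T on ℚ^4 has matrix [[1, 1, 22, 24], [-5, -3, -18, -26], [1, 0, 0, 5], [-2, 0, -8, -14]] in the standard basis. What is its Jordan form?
The characteristic polynomial is det(xI - A) = (x + 4)^4, so the eigenvalues are -4 (algebraic multiplicity 4).

For λ = -4: rank(A + 4I) = 2, rank((A + 4I)^2) = 1, rank((A + 4I)^3) = 0. The eigenspace has dimension 4 - 2 = 2, so there are 2 Jordan blocks; the rank sequence gives block sizes [3, 1].

Assembling the blocks gives the Jordan form J above.

J = [[-4, 1, 0, 0], [0, -4, 1, 0], [0, 0, -4, 0], [0, 0, 0, -4]]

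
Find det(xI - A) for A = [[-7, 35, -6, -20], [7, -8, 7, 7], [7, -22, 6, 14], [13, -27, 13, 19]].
χ_A(x) = (x - 6)^2(x + 1)^2

xI - A = [[x + 7, -35, 6, 20], [-7, x + 8, -7, -7], [-7, 22, x - 6, -14], [-13, 27, -13, x - 19]].

Expanding det(xI - A) along the first row:
det(xI - A) = + (x + 7)·det([[x + 8, -7, -7], [22, x - 6, -14], [27, -13, x - 19]]) - (-35)·det([[-7, -7, -7], [-7, x - 6, -14], [-13, -13, x - 19]]) + (6)·det([[-7, x + 8, -7], [-7, 22, -14], [-13, 27, x - 19]]) - (20)·det([[-7, x + 8, -7], [-7, 22, x - 6], [-13, 27, -13]]).

Evaluating gives χ_A(x) = x^4 - 10x^3 + 13x^2 + 60x + 36 = (x - 6)^2(x + 1)^2.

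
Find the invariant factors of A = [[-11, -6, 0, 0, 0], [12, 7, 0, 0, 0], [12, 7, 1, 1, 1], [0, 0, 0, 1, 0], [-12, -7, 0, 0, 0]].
x - 1, x(x - 1)^2(x + 5)

The Jordan structure of A has elementary divisors (x + 5), x, (x - 1)^2, (x - 1). Arranging the block sizes at each eigenvalue in decreasing order and taking row products gives the invariant factors.

Invariant factors (smallest first, each dividing the next): x - 1, x(x - 1)^2(x + 5).

Check: the last factor x(x - 1)^2(x + 5) is the minimal polynomial, and the product x(x - 1)^3(x + 5) is the characteristic polynomial.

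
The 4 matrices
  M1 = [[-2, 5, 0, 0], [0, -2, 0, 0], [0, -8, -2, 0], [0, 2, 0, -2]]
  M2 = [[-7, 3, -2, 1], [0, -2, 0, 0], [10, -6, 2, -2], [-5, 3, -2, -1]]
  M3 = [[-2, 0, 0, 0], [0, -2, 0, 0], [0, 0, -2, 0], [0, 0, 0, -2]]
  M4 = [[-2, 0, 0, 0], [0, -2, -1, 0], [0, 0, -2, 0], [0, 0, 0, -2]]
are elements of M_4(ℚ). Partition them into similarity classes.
Characteristic polynomials: χ_{M1} = (x + 2)^4, χ_{M2} = (x + 2)^4, χ_{M3} = (x + 2)^4, χ_{M4} = (x + 2)^4.

{M1, M2, M4}: invariant factors x + 2, x + 2, (x + 2)^2.

{M3}: invariant factors x + 2, x + 2, x + 2, x + 2.

Matrices are similar if and only if their invariant-factor lists agree; the partition into similarity classes is {M1, M2, M4}, {M3}.

2 classes: {M1, M2, M4}, {M3}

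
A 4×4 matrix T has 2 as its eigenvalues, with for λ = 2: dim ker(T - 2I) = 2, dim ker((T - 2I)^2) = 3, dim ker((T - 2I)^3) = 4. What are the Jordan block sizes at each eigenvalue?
Jordan blocks: (2, 3), (2, 1)

λ = 2: successive nullity increments [2, 1, 1] count blocks of size ≥ k; block sizes are [3, 1].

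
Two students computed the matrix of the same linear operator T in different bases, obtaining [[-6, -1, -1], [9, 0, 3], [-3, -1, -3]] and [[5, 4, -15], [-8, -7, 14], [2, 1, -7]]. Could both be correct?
Two matrices over a field are similar if and only if they have the same invariant factors.

Both A and B have characteristic polynomial (x + 3)^3 and minimal polynomial (x + 3)^3. Computing further, both have invariant factors (x + 3)^3. Hence A and B are similar.

Yes.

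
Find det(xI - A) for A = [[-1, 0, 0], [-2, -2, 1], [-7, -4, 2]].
χ_A(x) = x^2(x + 1)

xI - A = [[x + 1, 0, 0], [2, x + 2, -1], [7, 4, x - 2]].

Expanding det(xI - A) along the first row:
det(xI - A) = + (x + 1)·det([[x + 2, -1], [4, x - 2]]) - (0)·det([[2, -1], [7, x - 2]]) + (0)·det([[2, x + 2], [7, 4]]).

Evaluating gives χ_A(x) = x^3 + x^2 = x^2(x + 1).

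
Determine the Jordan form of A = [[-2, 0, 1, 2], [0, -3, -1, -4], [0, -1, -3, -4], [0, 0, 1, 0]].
J = [[-2, 1, 0, 0], [0, -2, 1, 0], [0, 0, -2, 0], [0, 0, 0, -2]]

The characteristic polynomial is det(xI - A) = (x + 2)^4, so the eigenvalues are -2 (algebraic multiplicity 4).

For λ = -2: rank(A + 2I) = 2, rank((A + 2I)^2) = 1, rank((A + 2I)^3) = 0. The eigenspace has dimension 4 - 2 = 2, so there are 2 Jordan blocks; the rank sequence gives block sizes [3, 1].

Assembling the blocks gives the Jordan form J above.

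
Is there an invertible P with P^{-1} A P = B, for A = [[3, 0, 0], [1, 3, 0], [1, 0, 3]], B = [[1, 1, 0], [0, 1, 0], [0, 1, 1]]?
No.

trace(A) = 9 but trace(B) = 3. The trace is a similarity invariant, so A and B are not similar.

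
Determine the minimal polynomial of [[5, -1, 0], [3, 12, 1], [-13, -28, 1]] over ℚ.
m_A(x) = (x - 6)^3

The characteristic polynomial factors as (x - 6)^3. The minimal polynomial is ∏(x - λ)^{k_λ} where k_λ is the size of the largest Jordan block at λ.

For λ = 6: rank(A - 6I) = 2, and the largest Jordan block has size 3 (the smallest k with rank((A - 6I)^k) = rank((A - 6I)^(k+1))).

So m_A(x) = (x - 6)^3.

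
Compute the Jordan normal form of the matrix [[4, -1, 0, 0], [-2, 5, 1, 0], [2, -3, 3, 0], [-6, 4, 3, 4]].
J = [[4, 1, 0, 0], [0, 4, 1, 0], [0, 0, 4, 0], [0, 0, 0, 4]]

The characteristic polynomial is det(xI - A) = (x - 4)^4, so the eigenvalues are 4 (algebraic multiplicity 4).

For λ = 4: rank(A - 4I) = 2, rank((A - 4I)^2) = 1, rank((A - 4I)^3) = 0. The eigenspace has dimension 4 - 2 = 2, so there are 2 Jordan blocks; the rank sequence gives block sizes [3, 1].

Assembling the blocks gives the Jordan form J above.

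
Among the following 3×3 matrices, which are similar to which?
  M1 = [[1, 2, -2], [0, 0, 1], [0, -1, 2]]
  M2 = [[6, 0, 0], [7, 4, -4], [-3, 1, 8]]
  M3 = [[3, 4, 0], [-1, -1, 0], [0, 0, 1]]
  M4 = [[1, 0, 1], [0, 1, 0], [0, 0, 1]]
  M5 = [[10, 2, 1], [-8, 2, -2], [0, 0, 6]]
Characteristic polynomials: χ_{M1} = (x - 1)^3, χ_{M2} = (x - 6)^3, χ_{M3} = (x - 1)^3, χ_{M4} = (x - 1)^3, χ_{M5} = (x - 6)^3.

{M1, M3, M4}: invariant factors x - 1, (x - 1)^2.

{M2}: invariant factors (x - 6)^3.

{M5}: invariant factors x - 6, (x - 6)^2.

Matrices are similar if and only if their invariant-factor lists agree; the partition into similarity classes is {M1, M3, M4}, {M2}, {M5}.

3 classes: {M1, M3, M4}, {M2}, {M5}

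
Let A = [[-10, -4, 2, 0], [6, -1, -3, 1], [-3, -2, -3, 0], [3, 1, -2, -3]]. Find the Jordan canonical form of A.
J = [[-5, 0, 0, 0], [0, -4, 1, 0], [0, 0, -4, 0], [0, 0, 0, -4]]

The characteristic polynomial is det(xI - A) = (x + 4)^3(x + 5), so the eigenvalues are -5 (algebraic multiplicity 1), -4 (algebraic multiplicity 3).

For λ = -5: algebraic multiplicity 1 gives one 1×1 block.

For λ = -4: rank(A + 4I) = 2, rank((A + 4I)^2) = 1. The eigenspace has dimension 4 - 2 = 2, so there are 2 Jordan blocks; the rank sequence gives block sizes [2, 1].

Assembling the blocks gives the Jordan form J above.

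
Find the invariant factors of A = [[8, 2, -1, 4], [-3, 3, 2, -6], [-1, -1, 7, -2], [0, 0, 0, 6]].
The Jordan structure of A has elementary divisors (x - 6)^3, (x - 6). Arranging the block sizes at each eigenvalue in decreasing order and taking row products gives the invariant factors.

Invariant factors (smallest first, each dividing the next): x - 6, (x - 6)^3.

Check: the last factor (x - 6)^3 is the minimal polynomial, and the product (x - 6)^4 is the characteristic polynomial.

x - 6, (x - 6)^3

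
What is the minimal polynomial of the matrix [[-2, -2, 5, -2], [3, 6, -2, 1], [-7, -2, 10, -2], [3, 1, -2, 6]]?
m_A(x) = (x - 5)^3

The characteristic polynomial factors as (x - 5)^4. The minimal polynomial is ∏(x - λ)^{k_λ} where k_λ is the size of the largest Jordan block at λ.

For λ = 5: rank(A - 5I) = 2, and the largest Jordan block has size 3 (the smallest k with rank((A - 5I)^k) = rank((A - 5I)^(k+1))).

So m_A(x) = (x - 5)^3.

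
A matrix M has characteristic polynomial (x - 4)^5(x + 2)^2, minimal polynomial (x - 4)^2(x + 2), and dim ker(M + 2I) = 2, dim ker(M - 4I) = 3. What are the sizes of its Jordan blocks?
Jordan blocks: (-2, 1), (-2, 1), (4, 2), (4, 2), (4, 1)

λ = -2: algebraic multiplicity 2 (exponent in χ_M), largest block size 1 (exponent in m_M), 2 blocks (geometric multiplicity). These force block sizes [1, 1].
λ = 4: algebraic multiplicity 5 (exponent in χ_M), largest block size 2 (exponent in m_M), 3 blocks (geometric multiplicity). These force block sizes [2, 2, 1].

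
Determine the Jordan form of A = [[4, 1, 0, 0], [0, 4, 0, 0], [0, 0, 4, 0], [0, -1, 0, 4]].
The characteristic polynomial is det(xI - A) = (x - 4)^4, so the eigenvalues are 4 (algebraic multiplicity 4).

For λ = 4: rank(A - 4I) = 1, rank((A - 4I)^2) = 0. The eigenspace has dimension 4 - 1 = 3, so there are 3 Jordan blocks; the rank sequence gives block sizes [2, 1, 1].

Assembling the blocks gives the Jordan form J above.

J = [[4, 1, 0, 0], [0, 4, 0, 0], [0, 0, 4, 0], [0, 0, 0, 4]]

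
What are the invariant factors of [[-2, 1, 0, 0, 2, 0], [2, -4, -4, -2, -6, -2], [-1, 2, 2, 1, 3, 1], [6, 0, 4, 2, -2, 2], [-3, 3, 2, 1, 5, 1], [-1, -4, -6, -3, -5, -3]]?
x, x, x^2, x^2

The Jordan structure of A has elementary divisors x^2, x^2, x, x. Arranging the block sizes at each eigenvalue in decreasing order and taking row products gives the invariant factors.

Invariant factors (smallest first, each dividing the next): x, x, x^2, x^2.

Check: the last factor x^2 is the minimal polynomial, and the product x^6 is the characteristic polynomial.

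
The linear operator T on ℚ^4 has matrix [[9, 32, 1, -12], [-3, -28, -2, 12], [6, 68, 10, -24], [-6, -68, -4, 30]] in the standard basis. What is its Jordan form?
J = [[3, 0, 0, 0], [0, 6, 1, 0], [0, 0, 6, 0], [0, 0, 0, 6]]

The characteristic polynomial is det(xI - A) = (x - 6)^3(x - 3), so the eigenvalues are 3 (algebraic multiplicity 1), 6 (algebraic multiplicity 3).

For λ = 3: algebraic multiplicity 1 gives one 1×1 block.

For λ = 6: rank(A - 6I) = 2, rank((A - 6I)^2) = 1. The eigenspace has dimension 4 - 2 = 2, so there are 2 Jordan blocks; the rank sequence gives block sizes [2, 1].

Assembling the blocks gives the Jordan form J above.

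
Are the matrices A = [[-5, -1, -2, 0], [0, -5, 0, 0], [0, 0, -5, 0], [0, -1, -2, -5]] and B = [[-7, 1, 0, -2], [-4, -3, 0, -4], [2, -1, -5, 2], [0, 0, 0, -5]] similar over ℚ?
Two matrices over a field are similar if and only if they have the same invariant factors.

Both A and B have characteristic polynomial (x + 5)^4 and minimal polynomial (x + 5)^2. Computing further, both have invariant factors x + 5, x + 5, (x + 5)^2. Hence A and B are similar.

Yes.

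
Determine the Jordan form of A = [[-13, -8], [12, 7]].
J = [[-5, 0], [0, -1]]

The characteristic polynomial is det(xI - A) = (x + 1)(x + 5), so the eigenvalues are -5 (algebraic multiplicity 1), -1 (algebraic multiplicity 1).

For λ = -5: algebraic multiplicity 1 gives one 1×1 block.

For λ = -1: algebraic multiplicity 1 gives one 1×1 block.

Assembling the blocks gives the Jordan form J above.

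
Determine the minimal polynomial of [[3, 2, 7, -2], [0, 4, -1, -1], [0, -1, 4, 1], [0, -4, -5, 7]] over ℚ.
m_A(x) = (x - 6)^2(x - 3)

The characteristic polynomial factors as (x - 6)^2(x - 3)^2. The minimal polynomial is ∏(x - λ)^{k_λ} where k_λ is the size of the largest Jordan block at λ.

For λ = 3: rank(A - 3I) = 2, and the largest Jordan block has size 1 (the smallest k with rank((A - 3I)^k) = rank((A - 3I)^(k+1))).
For λ = 6: rank(A - 6I) = 3, and the largest Jordan block has size 2 (the smallest k with rank((A - 6I)^k) = rank((A - 6I)^(k+1))).

So m_A(x) = (x - 6)^2(x - 3).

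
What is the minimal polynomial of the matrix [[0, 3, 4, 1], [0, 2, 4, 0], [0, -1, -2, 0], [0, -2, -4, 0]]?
m_A(x) = x^2

The characteristic polynomial factors as x^4. The minimal polynomial is ∏(x - λ)^{k_λ} where k_λ is the size of the largest Jordan block at λ.

For λ = 0: rank(A) = 2, and the largest Jordan block has size 2 (the smallest k with rank(A^k) = rank(A^(k+1))).

So m_A(x) = x^2.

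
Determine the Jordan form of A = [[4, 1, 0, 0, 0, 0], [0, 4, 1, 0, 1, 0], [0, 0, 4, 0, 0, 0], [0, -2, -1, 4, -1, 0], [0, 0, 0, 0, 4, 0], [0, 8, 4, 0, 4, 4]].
The characteristic polynomial is det(xI - A) = (x - 4)^6, so the eigenvalues are 4 (algebraic multiplicity 6).

For λ = 4: rank(A - 4I) = 2, rank((A - 4I)^2) = 1, rank((A - 4I)^3) = 0. The eigenspace has dimension 6 - 2 = 4, so there are 4 Jordan blocks; the rank sequence gives block sizes [3, 1, 1, 1].

Assembling the blocks gives the Jordan form J above.

J = [[4, 1, 0, 0, 0, 0], [0, 4, 1, 0, 0, 0], [0, 0, 4, 0, 0, 0], [0, 0, 0, 4, 0, 0], [0, 0, 0, 0, 4, 0], [0, 0, 0, 0, 0, 4]]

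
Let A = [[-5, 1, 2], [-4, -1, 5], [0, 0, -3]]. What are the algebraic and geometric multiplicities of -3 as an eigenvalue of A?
algebraic multiplicity 3, geometric multiplicity 1

The characteristic polynomial is (x + 3)^3, so the factor x + 3 appears with exponent 3: the algebraic multiplicity is 3.

rank(A + 3I) = 2, so the eigenspace has dimension 3 - 2 = 1: the geometric multiplicity is 1.

Since 1 < 3, A is not diagonalizable.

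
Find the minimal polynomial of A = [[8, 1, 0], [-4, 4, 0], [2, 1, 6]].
The characteristic polynomial factors as (x - 6)^3. The minimal polynomial is ∏(x - λ)^{k_λ} where k_λ is the size of the largest Jordan block at λ.

For λ = 6: rank(A - 6I) = 1, and the largest Jordan block has size 2 (the smallest k with rank((A - 6I)^k) = rank((A - 6I)^(k+1))).

So m_A(x) = (x - 6)^2.

m_A(x) = (x - 6)^2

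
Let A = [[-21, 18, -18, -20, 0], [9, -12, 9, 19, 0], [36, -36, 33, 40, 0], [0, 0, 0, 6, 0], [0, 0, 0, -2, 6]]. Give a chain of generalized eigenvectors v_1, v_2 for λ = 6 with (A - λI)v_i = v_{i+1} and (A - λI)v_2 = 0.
We seek v_1 ∈ ker((A - 6I)^2) \ ker(A - 6I), then set v_{i+1} = (A - 6I) v_i.

One such chain is v_1 = [[-2, 2, 4, 1, 0]]^T, v_2 = [[-2, 1, 4, 0, -2]]^T. Check: (A - 6I) v_2 = [[0, 0, 0, 0, 0]]^T = 0.

v_1 = [[-2, 2, 4, 1, 0]]^T, v_2 = [[-2, 1, 4, 0, -2]]^T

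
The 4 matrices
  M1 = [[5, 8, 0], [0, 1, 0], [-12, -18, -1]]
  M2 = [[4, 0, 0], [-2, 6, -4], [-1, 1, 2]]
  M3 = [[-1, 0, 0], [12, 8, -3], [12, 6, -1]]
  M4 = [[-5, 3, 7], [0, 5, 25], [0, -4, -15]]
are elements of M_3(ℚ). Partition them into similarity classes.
4 classes: {M1}, {M2}, {M3}, {M4}

Characteristic polynomials: χ_{M1} = (x - 5)(x - 1)(x + 1), χ_{M2} = (x - 4)^3, χ_{M3} = (x - 5)(x - 2)(x + 1), χ_{M4} = (x + 5)^3.

{M1}: invariant factors (x - 5)(x - 1)(x + 1).

{M2}: invariant factors x - 4, (x - 4)^2.

{M3}: invariant factors (x - 5)(x - 2)(x + 1).

{M4}: invariant factors (x + 5)^3.

Matrices are similar if and only if their invariant-factor lists agree; the partition into similarity classes is {M1}, {M2}, {M3}, {M4}.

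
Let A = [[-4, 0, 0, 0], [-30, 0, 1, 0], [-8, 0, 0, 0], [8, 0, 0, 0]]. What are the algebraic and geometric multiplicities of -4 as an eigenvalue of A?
algebraic multiplicity 1, geometric multiplicity 1

The characteristic polynomial is x^3(x + 4), so the factor x + 4 appears with exponent 1: the algebraic multiplicity is 1.

rank(A + 4I) = 3, so the eigenspace has dimension 4 - 3 = 1: the geometric multiplicity is 1.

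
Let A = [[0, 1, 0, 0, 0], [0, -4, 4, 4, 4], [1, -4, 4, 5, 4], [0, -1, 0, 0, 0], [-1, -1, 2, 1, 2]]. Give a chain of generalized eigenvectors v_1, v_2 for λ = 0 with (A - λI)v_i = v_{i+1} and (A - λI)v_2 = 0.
We seek v_1 ∈ ker(A^2) \ ker(A), then set v_{i+1} = A v_i.

One such chain is v_1 = [[-2, 1, 1, 2, -2]]^T, v_2 = [[1, 0, 0, -1, 1]]^T. Check: A v_2 = [[0, 0, 0, 0, 0]]^T = 0.

v_1 = [[-2, 1, 1, 2, -2]]^T, v_2 = [[1, 0, 0, -1, 1]]^T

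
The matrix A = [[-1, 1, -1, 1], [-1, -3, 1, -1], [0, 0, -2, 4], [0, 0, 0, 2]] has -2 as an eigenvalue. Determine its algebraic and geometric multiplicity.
The characteristic polynomial is (x - 2)(x + 2)^3, so the factor x + 2 appears with exponent 3: the algebraic multiplicity is 3.

rank(A + 2I) = 2, so the eigenspace has dimension 4 - 2 = 2: the geometric multiplicity is 2.

Since 2 < 3, A is not diagonalizable.

algebraic multiplicity 3, geometric multiplicity 2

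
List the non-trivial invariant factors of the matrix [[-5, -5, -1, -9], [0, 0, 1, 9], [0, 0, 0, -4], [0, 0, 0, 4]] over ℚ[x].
The Jordan structure of A has elementary divisors (x + 5), x^2, (x - 4). Arranging the block sizes at each eigenvalue in decreasing order and taking row products gives the invariant factors.

Invariant factors (smallest first, each dividing the next): x^2(x - 4)(x + 5).

Check: the last factor x^2(x - 4)(x + 5) is the minimal polynomial, and the product x^2(x - 4)(x + 5) is the characteristic polynomial.

x^2(x - 4)(x + 5)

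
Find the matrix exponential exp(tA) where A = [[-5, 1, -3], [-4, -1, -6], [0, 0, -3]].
e^{tA} = [[(1 - 2*t)*e^{-3*t}, t*e^{-3*t}, -3*t*e^{-3*t}], [-4*t*e^{-3*t}, (2*t + 1)*e^{-3*t}, -6*t*e^{-3*t}], [0, 0, e^{-3*t}]]

A has Jordan form J = [[-3, 1, 0], [0, -3, 0], [0, 0, -3]] with A = PJP^{-1}, so e^{tA} = P e^{tJ} P^{-1}.

For a Jordan block J_k(λ), e^{tJ_k(λ)} = e^{λt} · (I + tN + t^2 N^2/2! + ... + t^{k-1} N^{k-1}/(k-1)!) where N is the nilpotent superdiagonal part.

Assembling the blocks and conjugating back gives the entries of e^{tA} as shown above.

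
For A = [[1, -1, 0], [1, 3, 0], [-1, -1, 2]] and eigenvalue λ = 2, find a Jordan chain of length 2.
We seek v_1 ∈ ker((A - 2I)^2) \ ker(A - 2I), then set v_{i+1} = (A - 2I) v_i.

One such chain is v_1 = [[1, -2, 2]]^T, v_2 = [[1, -1, 1]]^T. Check: (A - 2I) v_2 = [[0, 0, 0]]^T = 0.

v_1 = [[1, -2, 2]]^T, v_2 = [[1, -1, 1]]^T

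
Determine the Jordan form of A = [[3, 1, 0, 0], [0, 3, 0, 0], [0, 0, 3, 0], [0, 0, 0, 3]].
J = [[3, 1, 0, 0], [0, 3, 0, 0], [0, 0, 3, 0], [0, 0, 0, 3]]

The characteristic polynomial is det(xI - A) = (x - 3)^4, so the eigenvalues are 3 (algebraic multiplicity 4).

For λ = 3: rank(A - 3I) = 1, rank((A - 3I)^2) = 0. The eigenspace has dimension 4 - 1 = 3, so there are 3 Jordan blocks; the rank sequence gives block sizes [2, 1, 1].

Assembling the blocks gives the Jordan form J above.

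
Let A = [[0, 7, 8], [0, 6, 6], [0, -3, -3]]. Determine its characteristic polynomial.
xI - A = [[x, -7, -8], [0, x - 6, -6], [0, 3, x + 3]].

Expanding det(xI - A) along the first row:
det(xI - A) = + (x)·det([[x - 6, -6], [3, x + 3]]) - (-7)·det([[0, -6], [0, x + 3]]) + (-8)·det([[0, x - 6], [0, 3]]).

Evaluating gives χ_A(x) = x^3 - 3x^2 = x^2(x - 3).

χ_A(x) = x^2(x - 3)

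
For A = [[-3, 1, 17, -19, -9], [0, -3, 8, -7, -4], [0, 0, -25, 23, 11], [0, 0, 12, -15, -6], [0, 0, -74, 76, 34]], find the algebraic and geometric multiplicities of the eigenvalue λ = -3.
algebraic multiplicity 4, geometric multiplicity 2

The characteristic polynomial is x(x + 3)^4, so the factor x + 3 appears with exponent 4: the algebraic multiplicity is 4.

rank(A + 3I) = 3, so the eigenspace has dimension 5 - 3 = 2: the geometric multiplicity is 2.

Since 2 < 4, A is not diagonalizable.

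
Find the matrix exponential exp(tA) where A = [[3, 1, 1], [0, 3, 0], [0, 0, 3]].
e^{tA} = [[e^{3*t}, t*e^{3*t}, t*e^{3*t}], [0, e^{3*t}, 0], [0, 0, e^{3*t}]]

A has Jordan form J = [[3, 1, 0], [0, 3, 0], [0, 0, 3]] with A = PJP^{-1}, so e^{tA} = P e^{tJ} P^{-1}.

For a Jordan block J_k(λ), e^{tJ_k(λ)} = e^{λt} · (I + tN + t^2 N^2/2! + ... + t^{k-1} N^{k-1}/(k-1)!) where N is the nilpotent superdiagonal part.

Assembling the blocks and conjugating back gives the entries of e^{tA} as shown above.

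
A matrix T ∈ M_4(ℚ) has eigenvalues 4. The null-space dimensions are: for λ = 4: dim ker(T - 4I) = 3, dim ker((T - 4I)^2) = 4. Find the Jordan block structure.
Jordan blocks: (4, 2), (4, 1), (4, 1)

λ = 4: successive nullity increments [3, 1] count blocks of size ≥ k; block sizes are [2, 1, 1].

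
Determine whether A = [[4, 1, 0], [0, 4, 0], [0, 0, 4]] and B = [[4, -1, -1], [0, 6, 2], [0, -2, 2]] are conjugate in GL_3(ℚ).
Yes.

Two matrices over a field are similar if and only if they have the same invariant factors.

Both A and B have characteristic polynomial (x - 4)^3 and minimal polynomial (x - 4)^2. Computing further, both have invariant factors x - 4, (x - 4)^2. Hence A and B are similar.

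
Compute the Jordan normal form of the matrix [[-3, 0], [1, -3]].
The characteristic polynomial is det(xI - A) = (x + 3)^2, so the eigenvalues are -3 (algebraic multiplicity 2).

For λ = -3: rank(A + 3I) = 1, rank((A + 3I)^2) = 0. The eigenspace has dimension 2 - 1 = 1, so there is 1 Jordan block; the rank sequence gives block sizes [2].

Assembling the blocks gives the Jordan form J above.

J = [[-3, 1], [0, -3]]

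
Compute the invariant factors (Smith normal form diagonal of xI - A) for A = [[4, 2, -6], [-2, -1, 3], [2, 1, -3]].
The Jordan structure of A has elementary divisors x^2, x. Arranging the block sizes at each eigenvalue in decreasing order and taking row products gives the invariant factors.

Invariant factors (smallest first, each dividing the next): x, x^2.

Check: the last factor x^2 is the minimal polynomial, and the product x^3 is the characteristic polynomial.

x, x^2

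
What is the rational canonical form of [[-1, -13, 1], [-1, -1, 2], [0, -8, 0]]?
The invariant factors of A (the non-unit diagonal entries of the Smith normal form of xI - A over ℚ[x]) are (x + 2)(x^2 + 4), each dividing the next. The characteristic polynomial is their product, (x + 2)(x^2 + 4).

The rational canonical form is the block-diagonal matrix of companion matrices C(f_i):
R = [[0, 0, -8], [1, 0, -4], [0, 1, -2]].

Note the characteristic polynomial does not split into linear factors over ℚ, so A has no Jordan form over ℚ; the rational canonical form exists over any field.

R = [[0, 0, -8], [1, 0, -4], [0, 1, -2]]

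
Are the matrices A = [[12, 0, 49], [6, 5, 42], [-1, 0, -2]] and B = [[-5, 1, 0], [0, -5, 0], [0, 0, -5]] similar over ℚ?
No.

trace(A) = 15 but trace(B) = -15. The trace is a similarity invariant, so A and B are not similar.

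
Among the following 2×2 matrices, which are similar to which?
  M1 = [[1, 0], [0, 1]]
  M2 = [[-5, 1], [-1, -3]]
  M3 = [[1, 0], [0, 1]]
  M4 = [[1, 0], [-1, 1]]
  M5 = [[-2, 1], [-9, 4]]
Characteristic polynomials: χ_{M1} = (x - 1)^2, χ_{M2} = (x + 4)^2, χ_{M3} = (x - 1)^2, χ_{M4} = (x - 1)^2, χ_{M5} = (x - 1)^2.

{M1, M3}: invariant factors x - 1, x - 1.

{M2}: invariant factors (x + 4)^2.

{M4, M5}: invariant factors (x - 1)^2.

Matrices are similar if and only if their invariant-factor lists agree; the partition into similarity classes is {M1, M3}, {M2}, {M4, M5}.

3 classes: {M1, M3}, {M2}, {M4, M5}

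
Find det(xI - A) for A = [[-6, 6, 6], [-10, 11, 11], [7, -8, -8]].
χ_A(x) = x^2(x + 3)

xI - A = [[x + 6, -6, -6], [10, x - 11, -11], [-7, 8, x + 8]].

Expanding det(xI - A) along the first row:
det(xI - A) = + (x + 6)·det([[x - 11, -11], [8, x + 8]]) - (-6)·det([[10, -11], [-7, x + 8]]) + (-6)·det([[10, x - 11], [-7, 8]]).

Evaluating gives χ_A(x) = x^3 + 3x^2 = x^2(x + 3).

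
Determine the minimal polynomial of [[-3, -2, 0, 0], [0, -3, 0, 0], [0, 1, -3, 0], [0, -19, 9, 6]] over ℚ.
m_A(x) = (x - 6)(x + 3)^2

The characteristic polynomial factors as (x - 6)(x + 3)^3. The minimal polynomial is ∏(x - λ)^{k_λ} where k_λ is the size of the largest Jordan block at λ.

For λ = -3: rank(A + 3I) = 2, and the largest Jordan block has size 2 (the smallest k with rank((A + 3I)^k) = rank((A + 3I)^(k+1))).
For λ = 6: rank(A - 6I) = 3, and the largest Jordan block has size 1 (the smallest k with rank((A - 6I)^k) = rank((A - 6I)^(k+1))).

So m_A(x) = (x - 6)(x + 3)^2.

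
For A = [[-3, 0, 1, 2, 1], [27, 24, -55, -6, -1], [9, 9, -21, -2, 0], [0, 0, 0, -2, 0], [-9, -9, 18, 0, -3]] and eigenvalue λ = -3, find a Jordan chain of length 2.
v_1 = [[0, 0, 0, 0, 1]]^T, v_2 = [[1, -1, 0, 0, 0]]^T

We seek v_1 ∈ ker((A + 3I)^2) \ ker(A + 3I), then set v_{i+1} = (A + 3I) v_i.

One such chain is v_1 = [[0, 0, 0, 0, 1]]^T, v_2 = [[1, -1, 0, 0, 0]]^T. Check: (A + 3I) v_2 = [[0, 0, 0, 0, 0]]^T = 0.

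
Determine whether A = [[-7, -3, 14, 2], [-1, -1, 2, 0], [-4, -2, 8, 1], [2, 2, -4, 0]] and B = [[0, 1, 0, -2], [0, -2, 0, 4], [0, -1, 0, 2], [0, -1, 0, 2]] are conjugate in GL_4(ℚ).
No.

Both have characteristic polynomial x^4 and minimal polynomial x^2. But rank(A) = 2 for A while rank(B) = 1 for B, so the number of Jordan blocks at λ = 0 differs. A and B are not similar.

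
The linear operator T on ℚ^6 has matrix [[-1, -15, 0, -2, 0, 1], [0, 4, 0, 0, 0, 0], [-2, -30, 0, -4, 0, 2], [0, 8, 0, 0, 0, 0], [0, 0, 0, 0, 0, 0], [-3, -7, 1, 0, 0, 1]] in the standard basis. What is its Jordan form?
J = [[0, 1, 0, 0, 0, 0], [0, 0, 1, 0, 0, 0], [0, 0, 0, 0, 0, 0], [0, 0, 0, 0, 0, 0], [0, 0, 0, 0, 0, 0], [0, 0, 0, 0, 0, 4]]

The characteristic polynomial is det(xI - A) = x^5(x - 4), so the eigenvalues are 0 (algebraic multiplicity 5), 4 (algebraic multiplicity 1).

For λ = 0: rank(A) = 3, rank(A^2) = 2, rank(A^3) = 1. The eigenspace has dimension 6 - 3 = 3, so there are 3 Jordan blocks; the rank sequence gives block sizes [3, 1, 1].

For λ = 4: algebraic multiplicity 1 gives one 1×1 block.

Assembling the blocks gives the Jordan form J above.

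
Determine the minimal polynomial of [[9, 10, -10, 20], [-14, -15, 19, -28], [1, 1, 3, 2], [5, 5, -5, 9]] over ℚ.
m_A(x) = (x - 4)^2(x + 1)

The characteristic polynomial factors as (x - 4)^2(x + 1)^2. The minimal polynomial is ∏(x - λ)^{k_λ} where k_λ is the size of the largest Jordan block at λ.

For λ = -1: rank(A + I) = 2, and the largest Jordan block has size 1 (the smallest k with rank((A + I)^k) = rank((A + I)^(k+1))).
For λ = 4: rank(A - 4I) = 3, and the largest Jordan block has size 2 (the smallest k with rank((A - 4I)^k) = rank((A - 4I)^(k+1))).

So m_A(x) = (x - 4)^2(x + 1).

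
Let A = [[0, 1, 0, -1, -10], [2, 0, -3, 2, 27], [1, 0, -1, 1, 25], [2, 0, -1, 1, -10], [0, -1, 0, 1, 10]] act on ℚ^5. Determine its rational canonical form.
R = [[0, 0, 0, 0, 0], [1, 0, 0, 0, -36], [0, 1, 0, 0, 60], [0, 0, 1, 0, -37], [0, 0, 0, 1, 10]]

The invariant factors of A (the non-unit diagonal entries of the Smith normal form of xI - A over ℚ[x]) are x(x - 3)^2(x - 2)^2, each dividing the next. The characteristic polynomial is their product, x(x - 3)^2(x - 2)^2.

The rational canonical form is the block-diagonal matrix of companion matrices C(f_i):
R = [[0, 0, 0, 0, 0], [1, 0, 0, 0, -36], [0, 1, 0, 0, 60], [0, 0, 1, 0, -37], [0, 0, 0, 1, 10]].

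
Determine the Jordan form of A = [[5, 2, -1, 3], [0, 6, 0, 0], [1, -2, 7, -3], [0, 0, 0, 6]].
J = [[6, 1, 0, 0], [0, 6, 0, 0], [0, 0, 6, 0], [0, 0, 0, 6]]

The characteristic polynomial is det(xI - A) = (x - 6)^4, so the eigenvalues are 6 (algebraic multiplicity 4).

For λ = 6: rank(A - 6I) = 1, rank((A - 6I)^2) = 0. The eigenspace has dimension 4 - 1 = 3, so there are 3 Jordan blocks; the rank sequence gives block sizes [2, 1, 1].

Assembling the blocks gives the Jordan form J above.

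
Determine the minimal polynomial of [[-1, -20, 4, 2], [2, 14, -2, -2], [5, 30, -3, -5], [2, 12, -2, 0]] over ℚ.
m_A(x) = (x - 3)^2(x - 2)

The characteristic polynomial factors as (x - 3)^2(x - 2)^2. The minimal polynomial is ∏(x - λ)^{k_λ} where k_λ is the size of the largest Jordan block at λ.

For λ = 2: rank(A - 2I) = 2, and the largest Jordan block has size 1 (the smallest k with rank((A - 2I)^k) = rank((A - 2I)^(k+1))).
For λ = 3: rank(A - 3I) = 3, and the largest Jordan block has size 2 (the smallest k with rank((A - 3I)^k) = rank((A - 3I)^(k+1))).

So m_A(x) = (x - 3)^2(x - 2).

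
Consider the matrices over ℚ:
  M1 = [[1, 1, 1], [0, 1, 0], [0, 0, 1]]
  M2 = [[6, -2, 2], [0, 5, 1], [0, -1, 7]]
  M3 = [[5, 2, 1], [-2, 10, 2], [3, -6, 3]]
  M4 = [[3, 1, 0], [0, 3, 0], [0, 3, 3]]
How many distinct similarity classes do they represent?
Characteristic polynomials: χ_{M1} = (x - 1)^3, χ_{M2} = (x - 6)^3, χ_{M3} = (x - 6)^3, χ_{M4} = (x - 3)^3.

{M1}: invariant factors x - 1, (x - 1)^2.

{M2, M3}: invariant factors x - 6, (x - 6)^2.

{M4}: invariant factors x - 3, (x - 3)^2.

Matrices are similar if and only if their invariant-factor lists agree; the partition into similarity classes is {M1}, {M2, M3}, {M4}.

3 classes: {M1}, {M2, M3}, {M4}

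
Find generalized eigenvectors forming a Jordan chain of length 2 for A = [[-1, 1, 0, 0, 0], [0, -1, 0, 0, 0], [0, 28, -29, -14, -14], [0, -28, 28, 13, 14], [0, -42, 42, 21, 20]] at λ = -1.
We seek v_1 ∈ ker((A + I)^2) \ ker(A + I), then set v_{i+1} = (A + I) v_i.

One such chain is v_1 = [[-2, 1, 1, -2, 2]]^T, v_2 = [[1, 0, 0, 0, 0]]^T. Check: (A + I) v_2 = [[0, 0, 0, 0, 0]]^T = 0.

v_1 = [[-2, 1, 1, -2, 2]]^T, v_2 = [[1, 0, 0, 0, 0]]^T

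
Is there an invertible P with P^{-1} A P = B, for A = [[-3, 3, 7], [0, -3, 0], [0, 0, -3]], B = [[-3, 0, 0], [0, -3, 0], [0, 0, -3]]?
Both have characteristic polynomial (x + 3)^3, but the minimal polynomial of A is (x + 3)^2 while the minimal polynomial of B is x + 3. The minimal polynomial is a similarity invariant, so A and B are not similar.

No.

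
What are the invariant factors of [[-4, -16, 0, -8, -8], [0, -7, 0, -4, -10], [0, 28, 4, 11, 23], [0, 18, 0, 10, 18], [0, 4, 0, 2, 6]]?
The Jordan structure of A has elementary divisors (x + 4), (x - 1), (x - 4)^2, (x - 4). Arranging the block sizes at each eigenvalue in decreasing order and taking row products gives the invariant factors.

Invariant factors (smallest first, each dividing the next): x - 4, (x - 4)^2(x - 1)(x + 4).

Check: the last factor (x - 4)^2(x - 1)(x + 4) is the minimal polynomial, and the product (x - 4)^3(x - 1)(x + 4) is the characteristic polynomial.

x - 4, (x - 4)^2(x - 1)(x + 4)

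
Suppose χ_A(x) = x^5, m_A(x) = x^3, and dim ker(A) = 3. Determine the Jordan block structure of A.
Jordan blocks: (0, 3), (0, 1), (0, 1)

λ = 0: algebraic multiplicity 5 (exponent in χ_A), largest block size 3 (exponent in m_A), 3 blocks (geometric multiplicity). These force block sizes [3, 1, 1].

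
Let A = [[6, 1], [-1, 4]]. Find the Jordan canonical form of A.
J = [[5, 1], [0, 5]]

The characteristic polynomial is det(xI - A) = (x - 5)^2, so the eigenvalues are 5 (algebraic multiplicity 2).

For λ = 5: rank(A - 5I) = 1, rank((A - 5I)^2) = 0. The eigenspace has dimension 2 - 1 = 1, so there is 1 Jordan block; the rank sequence gives block sizes [2].

Assembling the blocks gives the Jordan form J above.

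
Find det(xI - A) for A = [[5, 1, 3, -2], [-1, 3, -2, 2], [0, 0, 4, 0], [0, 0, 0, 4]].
xI - A = [[x - 5, -1, -3, 2], [1, x - 3, 2, -2], [0, 0, x - 4, 0], [0, 0, 0, x - 4]].

Expanding det(xI - A) along the first row:
det(xI - A) = + (x - 5)·det([[x - 3, 2, -2], [0, x - 4, 0], [0, 0, x - 4]]) - (-1)·det([[1, 2, -2], [0, x - 4, 0], [0, 0, x - 4]]) + (-3)·det([[1, x - 3, -2], [0, 0, 0], [0, 0, x - 4]]) - (2)·det([[1, x - 3, 2], [0, 0, x - 4], [0, 0, 0]]).

Evaluating gives χ_A(x) = x^4 - 16x^3 + 96x^2 - 256x + 256 = (x - 4)^4.

χ_A(x) = (x - 4)^4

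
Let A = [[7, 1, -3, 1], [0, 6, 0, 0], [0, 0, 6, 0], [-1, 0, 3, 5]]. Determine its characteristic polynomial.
χ_A(x) = (x - 6)^4

xI - A = [[x - 7, -1, 3, -1], [0, x - 6, 0, 0], [0, 0, x - 6, 0], [1, 0, -3, x - 5]].

Expanding det(xI - A) along the first row:
det(xI - A) = + (x - 7)·det([[x - 6, 0, 0], [0, x - 6, 0], [0, -3, x - 5]]) - (-1)·det([[0, 0, 0], [0, x - 6, 0], [1, -3, x - 5]]) + (3)·det([[0, x - 6, 0], [0, 0, 0], [1, 0, x - 5]]) - (-1)·det([[0, x - 6, 0], [0, 0, x - 6], [1, 0, -3]]).

Evaluating gives χ_A(x) = x^4 - 24x^3 + 216x^2 - 864x + 1296 = (x - 6)^4.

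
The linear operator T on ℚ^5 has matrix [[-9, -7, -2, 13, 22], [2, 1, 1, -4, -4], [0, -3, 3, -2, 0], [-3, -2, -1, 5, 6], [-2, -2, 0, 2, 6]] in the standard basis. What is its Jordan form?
J = [[0, 1, 0, 0, 0], [0, 0, 0, 0, 0], [0, 0, 2, 1, 0], [0, 0, 0, 2, 0], [0, 0, 0, 0, 2]]

The characteristic polynomial is det(xI - A) = x^2(x - 2)^3, so the eigenvalues are 0 (algebraic multiplicity 2), 2 (algebraic multiplicity 3).

For λ = 0: rank(A) = 4, rank(A^2) = 3. The eigenspace has dimension 5 - 4 = 1, so there is 1 Jordan block; the rank sequence gives block sizes [2].

For λ = 2: rank(A - 2I) = 3, rank((A - 2I)^2) = 2. The eigenspace has dimension 5 - 3 = 2, so there are 2 Jordan blocks; the rank sequence gives block sizes [2, 1].

Assembling the blocks gives the Jordan form J above.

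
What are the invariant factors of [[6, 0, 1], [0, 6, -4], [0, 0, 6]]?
x - 6, (x - 6)^2

The Jordan structure of A has elementary divisors (x - 6)^2, (x - 6). Arranging the block sizes at each eigenvalue in decreasing order and taking row products gives the invariant factors.

Invariant factors (smallest first, each dividing the next): x - 6, (x - 6)^2.

Check: the last factor (x - 6)^2 is the minimal polynomial, and the product (x - 6)^3 is the characteristic polynomial.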